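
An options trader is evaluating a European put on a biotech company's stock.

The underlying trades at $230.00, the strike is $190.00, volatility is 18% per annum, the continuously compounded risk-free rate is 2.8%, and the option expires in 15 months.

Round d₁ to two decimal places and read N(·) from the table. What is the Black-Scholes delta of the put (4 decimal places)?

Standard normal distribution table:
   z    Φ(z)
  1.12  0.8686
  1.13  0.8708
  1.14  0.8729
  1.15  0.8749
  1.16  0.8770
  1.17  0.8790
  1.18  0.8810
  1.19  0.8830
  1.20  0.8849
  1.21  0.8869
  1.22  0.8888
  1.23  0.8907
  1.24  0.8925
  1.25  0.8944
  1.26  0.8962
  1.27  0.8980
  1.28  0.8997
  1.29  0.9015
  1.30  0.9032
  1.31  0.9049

T = 1.25;  σ√T = 0.2012
ln(S/K) + (r + σ²/2)T = ln(230/190) + (0.028 + 0.18²/2)·1.25 = 0.1911 + 0.0553 = 0.2463
d₁ = 0.2463 / 0.2012 = 1.2239 ⇒ 1.22
N(d₁) = N(1.22) = 0.8888
Δ_put = N(d₁) − 1 = 0.8888 − 1 = -0.1112

-0.1112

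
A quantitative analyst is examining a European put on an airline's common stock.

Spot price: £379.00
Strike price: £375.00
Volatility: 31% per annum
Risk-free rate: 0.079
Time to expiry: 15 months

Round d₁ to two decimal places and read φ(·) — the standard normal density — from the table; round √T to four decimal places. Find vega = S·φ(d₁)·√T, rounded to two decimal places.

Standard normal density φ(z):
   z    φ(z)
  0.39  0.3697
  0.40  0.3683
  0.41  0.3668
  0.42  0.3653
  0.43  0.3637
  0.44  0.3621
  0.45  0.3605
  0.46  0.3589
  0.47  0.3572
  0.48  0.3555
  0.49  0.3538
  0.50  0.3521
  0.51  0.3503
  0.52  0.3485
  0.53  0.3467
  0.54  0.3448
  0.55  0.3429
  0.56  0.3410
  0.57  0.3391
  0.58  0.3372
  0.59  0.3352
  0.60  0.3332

149.91

σ√T = 0.31·√1.25 = 0.3466
d₁ = [ln(379/375) + (0.079 + 0.31²/2)·1.25] / 0.3466 = [0.0106 + 0.1588] / 0.3466 = 0.4888 ⇒ 0.49
√T = √1.25 = 1.1180
φ(d₁) = φ(0.49) = 0.3538
vega = S·φ(d₁)·√T = 379·0.3538·1.1180 = 149.9128
(Vega is the same for a European call and put with the same parameters.)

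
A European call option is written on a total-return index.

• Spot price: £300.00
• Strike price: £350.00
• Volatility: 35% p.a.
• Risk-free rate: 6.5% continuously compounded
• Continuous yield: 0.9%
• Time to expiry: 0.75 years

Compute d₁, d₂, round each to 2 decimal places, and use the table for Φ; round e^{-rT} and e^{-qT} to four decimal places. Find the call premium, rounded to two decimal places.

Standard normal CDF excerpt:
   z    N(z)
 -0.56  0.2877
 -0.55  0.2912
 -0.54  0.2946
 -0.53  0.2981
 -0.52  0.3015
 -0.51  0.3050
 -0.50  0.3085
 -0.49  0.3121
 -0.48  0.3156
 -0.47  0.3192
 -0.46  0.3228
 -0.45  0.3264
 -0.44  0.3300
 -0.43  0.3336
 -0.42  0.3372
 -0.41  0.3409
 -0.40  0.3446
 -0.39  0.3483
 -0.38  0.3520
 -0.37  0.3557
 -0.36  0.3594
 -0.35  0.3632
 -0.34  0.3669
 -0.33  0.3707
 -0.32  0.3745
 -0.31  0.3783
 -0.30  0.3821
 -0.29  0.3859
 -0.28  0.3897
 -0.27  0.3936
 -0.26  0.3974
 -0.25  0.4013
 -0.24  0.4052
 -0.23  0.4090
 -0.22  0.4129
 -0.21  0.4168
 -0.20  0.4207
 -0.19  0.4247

σ√T = 0.35 × 0.8660 = 0.3031
ln(S/K) + (r − q + σ²/2)T = ln(300/350) + (0.065 − 0.009 + 0.35²/2)·0.75 = -0.1542 + 0.0879 = -0.0662
d₁ = -0.0662 / 0.3031 = -0.2184 → -0.22
d₂ = d₁ − σ√T = -0.2184 − 0.3031 = -0.5216 → -0.52
e^(−qT) = e^(−0.009·0.75) = 0.9933;  e^(−rT) = e^(−0.065·0.75) = 0.9524
N(d₁) = N(-0.22) = 0.4129;  N(d₂) = N(-0.52) = 0.3015
C = 300·0.9933·0.4129 − 350·0.9524·0.3015 = 123.0401 − 100.5020 = 22.5381

£22.54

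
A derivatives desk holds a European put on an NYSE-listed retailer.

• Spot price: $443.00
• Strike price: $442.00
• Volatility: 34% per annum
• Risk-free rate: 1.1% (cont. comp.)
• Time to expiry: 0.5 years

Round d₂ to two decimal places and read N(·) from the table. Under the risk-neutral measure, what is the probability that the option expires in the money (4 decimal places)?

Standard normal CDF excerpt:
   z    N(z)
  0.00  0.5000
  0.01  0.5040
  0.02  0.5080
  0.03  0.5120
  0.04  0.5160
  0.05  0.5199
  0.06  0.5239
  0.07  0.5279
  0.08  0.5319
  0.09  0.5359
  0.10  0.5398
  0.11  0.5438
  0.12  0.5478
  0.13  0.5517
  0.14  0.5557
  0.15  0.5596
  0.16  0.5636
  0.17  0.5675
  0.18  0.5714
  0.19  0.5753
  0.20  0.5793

σ√T = 0.34·√0.5 = 0.2404
d₁ = [ln(443/442) + (0.011 + ½·0.34²)·0.5] / (σ√T) = (0.0023 + 0.0344) / 0.2404 = 0.1525 ≈ 0.15
d₂ = 0.1525 − 0.2404 = -0.0879 ≈ -0.09
Risk-neutral Pr[S_T < K] = N(−d₂) = N(0.09) = 0.5359

0.5359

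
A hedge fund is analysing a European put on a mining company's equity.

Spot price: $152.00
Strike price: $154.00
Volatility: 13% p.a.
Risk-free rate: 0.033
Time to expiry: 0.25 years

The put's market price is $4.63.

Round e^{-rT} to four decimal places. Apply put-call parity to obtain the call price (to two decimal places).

exp(−rT) = exp(−0.033·0.25) = 0.9918
Put-call parity: C − P = S − K·e^(−rT) = 152 − 154·0.9918 = 152 − 152.7372 = -0.7372
C = P + (C − P) = 4.63 + (-0.7372) = 3.8928

$3.89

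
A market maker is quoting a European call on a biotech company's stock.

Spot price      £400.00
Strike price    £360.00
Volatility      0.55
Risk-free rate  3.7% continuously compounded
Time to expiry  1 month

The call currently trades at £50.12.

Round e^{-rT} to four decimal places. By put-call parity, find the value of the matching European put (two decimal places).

exp(−rT) = exp(−0.037·0.08333) = 0.9969
Put-call parity: C − P = S − K·e^(−rT) = 400 − 360·0.9969 = 400 − 358.8840 = 41.1160
P = C − (C − P) = 50.12 − (41.1160) = 9.0040

£9.00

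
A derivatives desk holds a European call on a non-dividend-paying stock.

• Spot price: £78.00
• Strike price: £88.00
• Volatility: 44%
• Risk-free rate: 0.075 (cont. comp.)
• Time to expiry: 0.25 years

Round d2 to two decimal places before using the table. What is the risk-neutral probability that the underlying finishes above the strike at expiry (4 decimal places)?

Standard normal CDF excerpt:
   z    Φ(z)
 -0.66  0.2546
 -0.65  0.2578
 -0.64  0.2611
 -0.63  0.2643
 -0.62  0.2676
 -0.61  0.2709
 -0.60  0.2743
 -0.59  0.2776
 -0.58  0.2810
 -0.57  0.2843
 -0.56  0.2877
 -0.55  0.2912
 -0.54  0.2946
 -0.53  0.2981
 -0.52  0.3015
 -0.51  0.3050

σ√T = 0.44·√0.25 = 0.2200
d₁ = [ln(78/88) + (0.075 + ½·0.44²)·0.25] / (σ√T) = (-0.1206 + 0.0430) / 0.2200 = -0.3531 → -0.35
d₂ = -0.3531 − 0.2200 = -0.5731 → -0.57
Pr(exercise) under Q = N(d₂) = 0.2843

0.2843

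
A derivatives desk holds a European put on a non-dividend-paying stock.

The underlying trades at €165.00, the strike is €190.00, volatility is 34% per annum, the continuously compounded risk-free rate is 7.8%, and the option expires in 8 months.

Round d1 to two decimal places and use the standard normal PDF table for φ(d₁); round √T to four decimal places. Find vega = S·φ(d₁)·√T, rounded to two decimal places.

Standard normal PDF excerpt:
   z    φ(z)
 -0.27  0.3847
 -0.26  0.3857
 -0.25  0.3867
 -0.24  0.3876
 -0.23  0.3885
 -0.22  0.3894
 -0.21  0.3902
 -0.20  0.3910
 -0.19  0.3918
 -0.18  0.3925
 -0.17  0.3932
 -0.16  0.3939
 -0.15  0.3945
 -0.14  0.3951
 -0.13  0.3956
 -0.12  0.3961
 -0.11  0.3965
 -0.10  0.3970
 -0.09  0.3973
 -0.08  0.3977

T = 0.6667;  σ√T = 0.2776
ln(S/K) + (r + σ²/2)T = ln(165/190) + (0.078 + 0.34²/2)·0.6667 = -0.1411 + 0.0905 = -0.0505
d₁ = -0.0505 / 0.2776 = -0.1821 which rounds to -0.18
√T = √0.6667 = 0.8165
φ(d₁) = φ(-0.18) = 0.3925
vega = S·φ(d₁)·√T = 165·0.3925·0.8165 = 52.8786

52.88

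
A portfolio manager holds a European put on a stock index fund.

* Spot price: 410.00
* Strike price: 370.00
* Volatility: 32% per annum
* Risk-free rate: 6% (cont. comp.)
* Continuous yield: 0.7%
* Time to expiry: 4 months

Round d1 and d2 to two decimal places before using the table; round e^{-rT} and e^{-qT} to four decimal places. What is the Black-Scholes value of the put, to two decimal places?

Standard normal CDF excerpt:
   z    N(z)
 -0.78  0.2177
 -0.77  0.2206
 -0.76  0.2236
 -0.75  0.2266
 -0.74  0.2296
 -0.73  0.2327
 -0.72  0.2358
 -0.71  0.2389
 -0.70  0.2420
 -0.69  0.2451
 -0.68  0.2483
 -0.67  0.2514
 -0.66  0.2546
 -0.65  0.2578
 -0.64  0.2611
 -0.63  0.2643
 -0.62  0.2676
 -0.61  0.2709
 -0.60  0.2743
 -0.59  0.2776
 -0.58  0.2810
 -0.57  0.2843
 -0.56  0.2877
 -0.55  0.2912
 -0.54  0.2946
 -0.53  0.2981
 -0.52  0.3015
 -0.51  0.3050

10.42

σ√T = 0.32 × 0.5774 = 0.1848
ln(S/K) + (r − q + σ²/2)T = ln(410/370) + (0.06 − 0.007 + 0.32²/2)·0.3333 = 0.1027 + 0.0347 = 0.1374
d₁ = 0.1374 / 0.1848 = 0.7436 which rounds to 0.74
d₂ = d₁ − σ√T = 0.7436 − 0.1848 = 0.5589 which rounds to 0.56
e^(−qT) = e^(−0.007·0.3333) = 0.9977;  e^(−rT) = e^(−0.06·0.3333) = 0.9802
P = 370·0.9802·N(-0.56) − 410·0.9977·N(-0.74) = 370·0.9802·0.2877 − 410·0.9977·0.2296 = 104.3413 − 93.9195 = 10.4218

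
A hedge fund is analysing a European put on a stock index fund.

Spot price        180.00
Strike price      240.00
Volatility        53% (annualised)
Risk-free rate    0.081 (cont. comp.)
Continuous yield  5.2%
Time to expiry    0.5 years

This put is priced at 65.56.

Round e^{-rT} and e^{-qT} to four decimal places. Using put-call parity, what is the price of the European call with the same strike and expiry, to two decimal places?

exp(−qT) = exp(−0.052·0.5) = 0.9743;  exp(−rT) = exp(−0.081·0.5) = 0.9603
Put-call parity: C − P = S·e^(−qT) − K·e^(−rT) = 180·0.9743 − 240·0.9603 = 175.3740 − 230.4720 = -55.0980
C = P + (C − P) = 65.56 + (-55.0980) = 10.4620

10.46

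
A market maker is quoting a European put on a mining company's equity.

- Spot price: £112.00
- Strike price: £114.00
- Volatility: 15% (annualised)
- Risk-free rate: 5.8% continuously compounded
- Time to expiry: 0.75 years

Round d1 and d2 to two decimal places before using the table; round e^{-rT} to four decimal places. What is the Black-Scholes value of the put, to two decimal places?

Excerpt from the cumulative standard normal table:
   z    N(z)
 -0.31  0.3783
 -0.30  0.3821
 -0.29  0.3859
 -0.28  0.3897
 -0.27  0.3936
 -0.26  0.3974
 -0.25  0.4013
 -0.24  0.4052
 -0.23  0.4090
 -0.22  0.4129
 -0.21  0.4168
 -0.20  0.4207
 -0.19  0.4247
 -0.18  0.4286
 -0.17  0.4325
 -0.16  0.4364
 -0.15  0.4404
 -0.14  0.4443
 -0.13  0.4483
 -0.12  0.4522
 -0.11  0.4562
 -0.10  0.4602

σ√T = 0.15·√0.75 = 0.1299
d₁ = [ln(112/114) + (0.058 + 0.15²/2)·0.75] / 0.1299 = [-0.0177 + 0.0519] / 0.1299 = 0.2636 which rounds to 0.26
d₂ = d₁ − σ√T = 0.2636 − 0.1299 = 0.1337 which rounds to 0.13
exp(−rT) = exp(−0.058·0.75) = 0.9574
N(−d₂) = N(-0.13) = 0.4483;  N(−d₁) = N(-0.26) = 0.3974
P = 114·0.9574·0.4483 − 112·0.3974 = 48.9291 − 44.5088 = 4.4203

£4.42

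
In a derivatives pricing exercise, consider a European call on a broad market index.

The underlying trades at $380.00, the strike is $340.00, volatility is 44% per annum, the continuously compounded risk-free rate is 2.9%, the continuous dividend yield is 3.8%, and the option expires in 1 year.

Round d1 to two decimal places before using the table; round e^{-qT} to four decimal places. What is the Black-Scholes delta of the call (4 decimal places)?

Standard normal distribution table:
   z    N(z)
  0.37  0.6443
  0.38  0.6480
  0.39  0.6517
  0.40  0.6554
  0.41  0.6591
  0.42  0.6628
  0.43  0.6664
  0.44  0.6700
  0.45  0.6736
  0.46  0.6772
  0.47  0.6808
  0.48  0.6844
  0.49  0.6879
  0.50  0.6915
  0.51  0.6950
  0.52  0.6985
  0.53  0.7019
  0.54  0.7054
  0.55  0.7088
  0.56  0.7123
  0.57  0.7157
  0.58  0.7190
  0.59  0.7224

σ√T = 0.44·√1 = 0.4400
d₁ = [ln(380/340) + (0.029 − 0.038 + ½·0.44²)·1] / (σ√T) = (0.1112 + 0.0878) / 0.4400 = 0.4523 → 0.45
N(d₁) = N(0.45) = 0.6736
Δ_call = e^(−qT)·N(d₁) = 0.9627·0.6736 = 0.6485

0.6485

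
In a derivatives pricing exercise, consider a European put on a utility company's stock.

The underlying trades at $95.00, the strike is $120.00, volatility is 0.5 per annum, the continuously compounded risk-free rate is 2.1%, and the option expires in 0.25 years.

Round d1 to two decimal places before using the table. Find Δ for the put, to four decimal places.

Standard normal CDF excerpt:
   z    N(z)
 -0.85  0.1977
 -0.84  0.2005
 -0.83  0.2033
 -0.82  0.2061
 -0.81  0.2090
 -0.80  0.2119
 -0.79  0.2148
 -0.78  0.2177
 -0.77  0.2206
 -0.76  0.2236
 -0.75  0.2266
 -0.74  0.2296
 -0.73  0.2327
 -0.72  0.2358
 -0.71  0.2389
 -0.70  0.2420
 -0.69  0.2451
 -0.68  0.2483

σ√T = 0.5 × 0.5000 = 0.2500
d₁ = [ln(95/120) + (0.021 + ½·0.5²)·0.25] / (σ√T) = (-0.2336 + 0.0365) / 0.2500 = -0.7885 → -0.79
N(d₁) = N(-0.79) = 0.2148
Δ_put = N(d₁) − 1 = 0.2148 − 1 = -0.7852

-0.7852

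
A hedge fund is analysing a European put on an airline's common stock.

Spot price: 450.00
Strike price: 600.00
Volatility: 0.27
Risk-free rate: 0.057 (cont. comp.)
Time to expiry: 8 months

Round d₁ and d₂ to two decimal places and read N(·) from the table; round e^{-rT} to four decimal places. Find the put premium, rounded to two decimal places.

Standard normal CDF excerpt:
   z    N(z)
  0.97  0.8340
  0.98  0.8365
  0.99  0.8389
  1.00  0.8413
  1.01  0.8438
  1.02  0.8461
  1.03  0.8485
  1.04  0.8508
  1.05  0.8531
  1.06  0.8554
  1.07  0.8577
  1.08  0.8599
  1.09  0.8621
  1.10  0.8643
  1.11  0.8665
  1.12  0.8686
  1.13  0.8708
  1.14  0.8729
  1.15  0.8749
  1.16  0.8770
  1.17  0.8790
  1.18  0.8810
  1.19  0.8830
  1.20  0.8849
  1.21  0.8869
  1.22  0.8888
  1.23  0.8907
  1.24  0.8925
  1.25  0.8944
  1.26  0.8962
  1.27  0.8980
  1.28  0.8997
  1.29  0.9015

134.78

σ√T = 0.27 × 0.8165 = 0.2205
d₁ = [ln(450/600) + (0.057 + ½·0.27²)·0.6667] / (σ√T) = (-0.2877 + 0.0623) / 0.2205 = -1.0224 → -1.02
d₂ = -1.0224 − 0.2205 = -1.2428 → -1.24
e^(−rT) = e^(−0.057·0.6667) = 0.9627
N(−d₂) = N(1.24) = 0.8925;  N(−d₁) = N(1.02) = 0.8461
P = 600·0.9627·0.8925 − 450·0.8461 = 515.5258 − 380.7450 = 134.7808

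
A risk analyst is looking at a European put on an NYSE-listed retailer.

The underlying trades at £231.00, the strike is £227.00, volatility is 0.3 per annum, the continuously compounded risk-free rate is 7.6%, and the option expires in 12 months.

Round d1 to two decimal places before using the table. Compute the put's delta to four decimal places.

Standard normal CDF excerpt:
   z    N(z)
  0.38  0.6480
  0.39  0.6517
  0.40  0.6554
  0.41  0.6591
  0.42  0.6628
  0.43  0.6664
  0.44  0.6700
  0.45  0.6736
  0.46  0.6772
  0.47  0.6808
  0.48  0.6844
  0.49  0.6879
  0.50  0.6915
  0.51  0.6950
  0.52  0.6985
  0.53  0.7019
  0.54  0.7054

-0.3228

σ√T = 0.3 × 1.0000 = 0.3000
ln(S/K) + (r + σ²/2)T = ln(231/227) + (0.076 + 0.3²/2)·1 = 0.0175 + 0.1210 = 0.1385
d₁ = 0.1385 / 0.3000 = 0.4616 ≈ 0.46
N(d₁) = N(0.46) = 0.6772
Δ_put = N(d₁) − 1 = 0.6772 − 1 = -0.3228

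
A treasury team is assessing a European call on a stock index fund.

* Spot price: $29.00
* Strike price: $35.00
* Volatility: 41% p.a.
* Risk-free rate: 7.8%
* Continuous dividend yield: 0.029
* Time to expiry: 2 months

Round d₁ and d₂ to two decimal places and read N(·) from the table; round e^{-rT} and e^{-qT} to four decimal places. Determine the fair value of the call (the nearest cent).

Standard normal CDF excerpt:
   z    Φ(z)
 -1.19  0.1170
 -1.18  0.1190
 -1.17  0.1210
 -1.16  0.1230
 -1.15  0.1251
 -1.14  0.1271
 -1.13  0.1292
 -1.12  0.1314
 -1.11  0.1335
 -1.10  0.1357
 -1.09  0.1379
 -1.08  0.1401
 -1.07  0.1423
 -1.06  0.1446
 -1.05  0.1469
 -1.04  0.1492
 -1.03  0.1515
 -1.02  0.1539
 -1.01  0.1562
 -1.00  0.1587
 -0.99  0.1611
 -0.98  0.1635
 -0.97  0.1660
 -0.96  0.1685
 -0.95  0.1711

$0.40

T = 0.1667;  σ√T = 0.1674
ln(S/K) + (r − q + σ²/2)T = ln(29/35) + (0.078 − 0.029 + 0.41²/2)·0.1667 = -0.1881 + 0.0222 = -0.1659
d₁ = -0.1659 / 0.1674 = -0.9910 which rounds to -0.99
d₂ = d₁ − σ√T = -0.9910 − 0.1674 = -1.1584 which rounds to -1.16
exp(−qT) = exp(−0.029·0.1667) = 0.9952;  exp(−rT) = exp(−0.078·0.1667) = 0.9871
N(d₁) = N(-0.99) = 0.1611;  N(d₂) = N(-1.16) = 0.1230
C = 29·0.9952·0.1611 − 35·0.9871·0.1230 = 4.6495 − 4.2495 = 0.4000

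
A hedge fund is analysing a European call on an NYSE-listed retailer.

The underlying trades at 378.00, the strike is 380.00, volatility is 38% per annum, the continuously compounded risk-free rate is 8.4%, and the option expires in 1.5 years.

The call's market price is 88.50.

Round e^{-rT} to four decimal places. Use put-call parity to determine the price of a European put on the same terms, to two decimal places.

45.51

e^(−rT) = e^(−0.084·1.5) = 0.8816
Put-call parity: C − P = S − K·e^(−rT) = 378 − 380·0.8816 = 378 − 335.0080 = 42.9920
P = C − (C − P) = 88.50 − (42.9920) = 45.5080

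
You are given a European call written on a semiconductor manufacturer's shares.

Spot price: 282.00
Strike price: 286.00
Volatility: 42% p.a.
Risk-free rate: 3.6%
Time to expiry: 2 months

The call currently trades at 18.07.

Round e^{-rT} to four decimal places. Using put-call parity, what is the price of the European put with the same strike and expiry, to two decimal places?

exp(−rT) = exp(−0.036·0.1667) = 0.9940
Put-call parity: C − P = S − K·e^(−rT) = 282 − 286·0.9940 = 282 − 284.2840 = -2.2840
P = C − (C − P) = 18.07 − (-2.2840) = 20.3540

20.35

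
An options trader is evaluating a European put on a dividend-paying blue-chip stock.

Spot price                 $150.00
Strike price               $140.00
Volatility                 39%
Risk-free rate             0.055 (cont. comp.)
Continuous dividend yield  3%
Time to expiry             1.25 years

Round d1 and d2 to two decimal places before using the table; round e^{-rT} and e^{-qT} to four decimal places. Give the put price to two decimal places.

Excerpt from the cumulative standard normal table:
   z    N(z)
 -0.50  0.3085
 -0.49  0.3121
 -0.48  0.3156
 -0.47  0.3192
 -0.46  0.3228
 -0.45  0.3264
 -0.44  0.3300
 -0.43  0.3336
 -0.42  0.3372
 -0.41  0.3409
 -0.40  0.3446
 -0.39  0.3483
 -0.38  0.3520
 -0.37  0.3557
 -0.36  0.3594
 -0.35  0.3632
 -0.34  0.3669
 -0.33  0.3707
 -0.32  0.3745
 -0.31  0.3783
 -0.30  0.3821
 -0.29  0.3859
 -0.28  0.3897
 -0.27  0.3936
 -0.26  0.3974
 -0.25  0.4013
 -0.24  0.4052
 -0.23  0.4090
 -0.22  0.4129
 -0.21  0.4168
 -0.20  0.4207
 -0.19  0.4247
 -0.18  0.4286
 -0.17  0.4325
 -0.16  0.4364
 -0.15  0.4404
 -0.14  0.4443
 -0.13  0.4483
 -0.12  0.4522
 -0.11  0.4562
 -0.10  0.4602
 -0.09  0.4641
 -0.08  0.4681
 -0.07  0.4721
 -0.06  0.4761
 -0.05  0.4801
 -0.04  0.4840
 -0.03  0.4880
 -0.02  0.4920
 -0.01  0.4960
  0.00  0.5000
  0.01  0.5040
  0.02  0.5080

$17.67

σ√T = 0.39 × 1.1180 = 0.4360
ln(S/K) + (r − q + σ²/2)T = ln(150/140) + (0.055 − 0.03 + 0.39²/2)·1.25 = 0.0690 + 0.1263 = 0.1953
d₁ = 0.1953 / 0.4360 = 0.4479 ≈ 0.45
d₂ = d₁ − σ√T = 0.4479 − 0.4360 = 0.0119 ≈ 0.01
exp(−qT) = exp(−0.03·1.25) = 0.9632;  exp(−rT) = exp(−0.055·1.25) = 0.9336
P = 140·0.9336·N(-0.01) − 150·0.9632·N(-0.45) = 140·0.9336·0.4960 − 150·0.9632·0.3264 = 64.8292 − 47.1583 = 17.6709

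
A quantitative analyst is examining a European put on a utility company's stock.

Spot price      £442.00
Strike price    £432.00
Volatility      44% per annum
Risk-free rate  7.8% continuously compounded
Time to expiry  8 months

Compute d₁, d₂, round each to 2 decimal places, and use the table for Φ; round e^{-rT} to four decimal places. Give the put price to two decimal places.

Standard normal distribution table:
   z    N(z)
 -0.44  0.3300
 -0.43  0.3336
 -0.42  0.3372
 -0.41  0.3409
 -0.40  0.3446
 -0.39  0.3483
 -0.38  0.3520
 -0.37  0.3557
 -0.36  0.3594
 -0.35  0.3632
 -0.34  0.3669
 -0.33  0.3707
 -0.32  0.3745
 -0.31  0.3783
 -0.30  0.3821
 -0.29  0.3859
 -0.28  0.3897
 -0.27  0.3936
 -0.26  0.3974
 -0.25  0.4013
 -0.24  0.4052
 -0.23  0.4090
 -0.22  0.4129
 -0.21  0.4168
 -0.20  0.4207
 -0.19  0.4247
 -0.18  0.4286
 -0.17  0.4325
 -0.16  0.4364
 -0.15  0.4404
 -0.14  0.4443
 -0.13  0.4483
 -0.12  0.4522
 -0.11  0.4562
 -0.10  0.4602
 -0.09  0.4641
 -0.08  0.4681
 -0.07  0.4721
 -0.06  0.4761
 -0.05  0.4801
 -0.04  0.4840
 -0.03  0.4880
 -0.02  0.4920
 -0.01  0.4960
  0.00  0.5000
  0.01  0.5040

£46.18

σ√T = 0.44·√0.6667 = 0.3593
ln(S/K) + (r + σ²/2)T = ln(442/432) + (0.078 + 0.44²/2)·0.6667 = 0.0229 + 0.1165 = 0.1394
d₁ = 0.1394 / 0.3593 = 0.3881 ⇒ 0.39
d₂ = d₁ − σ√T = 0.3881 − 0.3593 = 0.0288 ⇒ 0.03
exp(−rT) = exp(−0.078·0.6667) = 0.9493
N(−d₂) = N(-0.03) = 0.4880;  N(−d₁) = N(-0.39) = 0.3483
P = 432·0.9493·0.4880 − 442·0.3483 = 200.1276 − 153.9486 = 46.1790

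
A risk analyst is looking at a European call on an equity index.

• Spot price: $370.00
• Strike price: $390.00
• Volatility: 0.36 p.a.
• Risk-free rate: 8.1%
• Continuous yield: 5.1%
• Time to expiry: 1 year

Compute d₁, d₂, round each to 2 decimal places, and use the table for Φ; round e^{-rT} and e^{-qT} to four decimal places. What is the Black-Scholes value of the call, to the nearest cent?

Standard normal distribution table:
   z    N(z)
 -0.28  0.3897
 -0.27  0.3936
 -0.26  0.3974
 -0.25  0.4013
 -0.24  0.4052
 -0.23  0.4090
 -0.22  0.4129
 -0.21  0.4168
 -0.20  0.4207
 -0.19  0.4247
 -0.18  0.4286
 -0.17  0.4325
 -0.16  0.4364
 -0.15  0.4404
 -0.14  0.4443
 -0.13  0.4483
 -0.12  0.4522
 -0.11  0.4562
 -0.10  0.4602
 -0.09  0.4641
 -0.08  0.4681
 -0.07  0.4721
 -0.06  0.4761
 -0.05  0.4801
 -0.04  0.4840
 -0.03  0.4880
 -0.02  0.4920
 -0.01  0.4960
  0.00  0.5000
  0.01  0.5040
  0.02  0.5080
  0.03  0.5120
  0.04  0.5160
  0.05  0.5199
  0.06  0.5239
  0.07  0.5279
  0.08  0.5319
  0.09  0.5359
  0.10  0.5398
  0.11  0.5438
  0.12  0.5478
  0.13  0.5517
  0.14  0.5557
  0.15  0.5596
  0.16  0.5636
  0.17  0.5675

$46.88

σ√T = 0.36 × 1.0000 = 0.3600
d₁ = [ln(370/390) + (0.081 − 0.051 + 0.36²/2)·1] / 0.3600 = [-0.0526 + 0.0948] / 0.3600 = 0.1171 → 0.12
d₂ = d₁ − σ√T = 0.1171 − 0.3600 = -0.2429 → -0.24
e^(−qT) = e^(−0.051·1) = 0.9503;  e^(−rT) = e^(−0.081·1) = 0.9222
N(d₁) = N(0.12) = 0.5478;  N(d₂) = N(-0.24) = 0.4052
C = 370·0.9503·0.5478 − 390·0.9222·0.4052 = 192.6125 − 145.7334 = 46.8791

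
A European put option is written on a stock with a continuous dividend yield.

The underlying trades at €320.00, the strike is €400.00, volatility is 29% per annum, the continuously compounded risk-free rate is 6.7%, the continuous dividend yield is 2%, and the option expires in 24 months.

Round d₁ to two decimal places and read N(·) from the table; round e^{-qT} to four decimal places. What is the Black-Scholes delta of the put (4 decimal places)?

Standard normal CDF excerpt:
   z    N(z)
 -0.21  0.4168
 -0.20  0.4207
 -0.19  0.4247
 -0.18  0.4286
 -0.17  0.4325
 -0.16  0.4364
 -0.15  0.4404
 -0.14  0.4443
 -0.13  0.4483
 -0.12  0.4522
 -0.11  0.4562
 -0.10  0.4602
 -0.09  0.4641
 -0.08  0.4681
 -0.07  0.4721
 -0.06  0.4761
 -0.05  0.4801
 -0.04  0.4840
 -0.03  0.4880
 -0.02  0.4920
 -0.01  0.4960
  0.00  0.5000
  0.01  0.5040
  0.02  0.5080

-0.5225

T = 2;  σ√T = 0.4101
d₁ = [ln(320/400) + (0.067 − 0.02 + ½·0.29²)·2] / (σ√T) = (-0.2231 + 0.1781) / 0.4101 = -0.1098 → -0.11
N(d₁) = N(-0.11) = 0.4562
Δ_put = exp(−qT)·(N(d₁) − 1) = 0.9608·(0.4562 − 1) = -0.5225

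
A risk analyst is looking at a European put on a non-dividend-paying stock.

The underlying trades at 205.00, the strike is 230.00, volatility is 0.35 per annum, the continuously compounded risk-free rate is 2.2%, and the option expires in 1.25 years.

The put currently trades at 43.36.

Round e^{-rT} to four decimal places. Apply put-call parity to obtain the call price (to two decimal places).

exp(−rT) = exp(−0.022·1.25) = 0.9729
Put-call parity: C − P = S − K·e^(−rT) = 205 − 230·0.9729 = 205 − 223.7670 = -18.7670
C = P + (C − P) = 43.36 + (-18.7670) = 24.5930

24.59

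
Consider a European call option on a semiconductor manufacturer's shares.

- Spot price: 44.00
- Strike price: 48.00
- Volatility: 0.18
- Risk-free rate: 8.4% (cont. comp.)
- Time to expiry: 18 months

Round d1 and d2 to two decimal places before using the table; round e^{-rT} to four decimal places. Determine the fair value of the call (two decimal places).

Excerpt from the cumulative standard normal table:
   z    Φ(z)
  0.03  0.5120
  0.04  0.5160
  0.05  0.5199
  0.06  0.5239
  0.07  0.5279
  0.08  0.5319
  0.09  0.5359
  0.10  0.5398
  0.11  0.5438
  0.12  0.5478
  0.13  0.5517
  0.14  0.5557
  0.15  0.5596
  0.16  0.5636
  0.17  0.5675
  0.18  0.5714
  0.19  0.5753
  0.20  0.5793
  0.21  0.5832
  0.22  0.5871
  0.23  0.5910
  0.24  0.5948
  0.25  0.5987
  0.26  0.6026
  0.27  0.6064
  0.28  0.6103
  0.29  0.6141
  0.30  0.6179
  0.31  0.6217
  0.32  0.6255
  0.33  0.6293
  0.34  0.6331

4.68

σ√T = 0.18·√1.5 = 0.2205
d₁ = [ln(44/48) + (0.084 + 0.18²/2)·1.5] / 0.2205 = [-0.0870 + 0.1503] / 0.2205 = 0.2871 ≈ 0.29
d₂ = d₁ − σ√T = 0.2871 − 0.2205 = 0.0666 ≈ 0.07
e^(−rT) = e^(−0.084·1.5) = 0.8816
N(d₁) = N(0.29) = 0.6141;  N(d₂) = N(0.07) = 0.5279
C = 44·0.6141 − 48·0.8816·0.5279 = 27.0204 − 22.3390 = 4.6814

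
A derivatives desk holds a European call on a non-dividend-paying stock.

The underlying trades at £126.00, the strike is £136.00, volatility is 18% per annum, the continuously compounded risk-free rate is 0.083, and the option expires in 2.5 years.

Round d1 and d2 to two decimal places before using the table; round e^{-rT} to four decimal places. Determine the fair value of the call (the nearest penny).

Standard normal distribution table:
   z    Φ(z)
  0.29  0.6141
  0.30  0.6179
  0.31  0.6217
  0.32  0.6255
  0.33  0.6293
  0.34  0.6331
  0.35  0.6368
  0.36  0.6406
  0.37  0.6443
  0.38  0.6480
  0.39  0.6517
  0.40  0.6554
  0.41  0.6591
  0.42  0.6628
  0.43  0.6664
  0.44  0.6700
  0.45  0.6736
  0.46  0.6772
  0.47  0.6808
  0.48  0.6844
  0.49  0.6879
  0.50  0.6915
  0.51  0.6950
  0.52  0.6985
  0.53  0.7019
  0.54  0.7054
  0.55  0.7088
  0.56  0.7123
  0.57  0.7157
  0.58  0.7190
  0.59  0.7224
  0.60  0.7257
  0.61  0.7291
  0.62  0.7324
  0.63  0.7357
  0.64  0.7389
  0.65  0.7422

£22.31

σ√T = 0.18·√2.5 = 0.2846
d₁ = [ln(126/136) + (0.083 + ½·0.18²)·2.5] / (σ√T) = (-0.0764 + 0.2480) / 0.2846 = 0.6030 → 0.60
d₂ = 0.6030 − 0.2846 = 0.3184 → 0.32
exp(−rT) = exp(−0.083·2.5) = 0.8126
N(d₁) = N(0.60) = 0.7257;  N(d₂) = N(0.32) = 0.6255
C = 126·0.7257 − 136·0.8126·0.6255 = 91.4382 − 69.1263 = 22.3119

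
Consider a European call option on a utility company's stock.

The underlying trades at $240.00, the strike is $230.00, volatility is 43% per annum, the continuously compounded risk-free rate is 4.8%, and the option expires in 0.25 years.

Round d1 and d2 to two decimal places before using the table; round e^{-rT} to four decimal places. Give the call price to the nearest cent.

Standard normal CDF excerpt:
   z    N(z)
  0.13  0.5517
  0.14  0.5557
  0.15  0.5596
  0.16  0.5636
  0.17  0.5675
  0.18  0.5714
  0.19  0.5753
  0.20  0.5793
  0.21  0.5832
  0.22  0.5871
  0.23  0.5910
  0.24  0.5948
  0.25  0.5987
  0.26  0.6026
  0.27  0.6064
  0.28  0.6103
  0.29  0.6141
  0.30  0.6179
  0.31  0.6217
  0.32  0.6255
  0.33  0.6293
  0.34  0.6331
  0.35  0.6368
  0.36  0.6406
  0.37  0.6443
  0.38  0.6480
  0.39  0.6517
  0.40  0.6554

σ√T = 0.43 × 0.5000 = 0.2150
d₁ = [ln(240/230) + (0.048 + 0.43²/2)·0.25] / 0.2150 = [0.0426 + 0.0351] / 0.2150 = 0.3613 which rounds to 0.36
d₂ = d₁ − σ√T = 0.3613 − 0.2150 = 0.1463 which rounds to 0.15
e^(−rT) = e^(−0.048·0.25) = 0.9881
N(d₁) = N(0.36) = 0.6406;  N(d₂) = N(0.15) = 0.5596
C = 240·0.6406 − 230·0.9881·0.5596 = 153.7440 − 127.1764 = 26.5676

$26.57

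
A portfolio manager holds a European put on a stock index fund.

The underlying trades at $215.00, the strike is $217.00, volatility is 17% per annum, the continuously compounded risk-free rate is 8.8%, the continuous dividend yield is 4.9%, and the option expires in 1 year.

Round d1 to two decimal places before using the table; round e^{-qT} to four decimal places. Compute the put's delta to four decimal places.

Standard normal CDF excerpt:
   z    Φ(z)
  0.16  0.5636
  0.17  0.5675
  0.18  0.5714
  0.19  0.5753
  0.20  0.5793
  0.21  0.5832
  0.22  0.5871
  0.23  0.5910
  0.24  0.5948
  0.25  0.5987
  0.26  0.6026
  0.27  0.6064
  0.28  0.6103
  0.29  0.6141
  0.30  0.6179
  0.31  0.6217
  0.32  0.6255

-0.3784

σ√T = 0.17·√1 = 0.1700
d₁ = [ln(215/217) + (0.088 − 0.049 + 0.17²/2)·1] / 0.1700 = [-0.0093 + 0.0534] / 0.1700 = 0.2599 which rounds to 0.26
N(d₁) = N(0.26) = 0.6026
Δ_put = e^(−qT)·(N(d₁) − 1) = 0.9522·(0.6026 − 1) = -0.3784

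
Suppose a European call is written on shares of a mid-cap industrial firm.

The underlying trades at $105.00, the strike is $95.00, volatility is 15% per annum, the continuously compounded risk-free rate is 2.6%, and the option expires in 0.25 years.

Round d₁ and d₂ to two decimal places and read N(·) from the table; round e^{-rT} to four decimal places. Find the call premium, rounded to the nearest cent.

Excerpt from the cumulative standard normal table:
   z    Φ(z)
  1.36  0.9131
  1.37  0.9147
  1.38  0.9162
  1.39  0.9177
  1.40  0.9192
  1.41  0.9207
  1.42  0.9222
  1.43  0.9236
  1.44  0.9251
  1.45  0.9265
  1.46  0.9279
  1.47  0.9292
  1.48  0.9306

σ√T = 0.15 × 0.5000 = 0.0750
d₁ = [ln(105/95) + (0.026 + 0.15²/2)·0.25] / 0.0750 = [0.1001 + 0.0093] / 0.0750 = 1.4586 ≈ 1.46
d₂ = d₁ − σ√T = 1.4586 − 0.0750 = 1.3836 ≈ 1.38
e^(−rT) = e^(−0.026·0.25) = 0.9935
N(d₁) = N(1.46) = 0.9279;  N(d₂) = N(1.38) = 0.9162
C = 105·0.9279 − 95·0.9935·0.9162 = 97.4295 − 86.4732 = 10.9563

$10.96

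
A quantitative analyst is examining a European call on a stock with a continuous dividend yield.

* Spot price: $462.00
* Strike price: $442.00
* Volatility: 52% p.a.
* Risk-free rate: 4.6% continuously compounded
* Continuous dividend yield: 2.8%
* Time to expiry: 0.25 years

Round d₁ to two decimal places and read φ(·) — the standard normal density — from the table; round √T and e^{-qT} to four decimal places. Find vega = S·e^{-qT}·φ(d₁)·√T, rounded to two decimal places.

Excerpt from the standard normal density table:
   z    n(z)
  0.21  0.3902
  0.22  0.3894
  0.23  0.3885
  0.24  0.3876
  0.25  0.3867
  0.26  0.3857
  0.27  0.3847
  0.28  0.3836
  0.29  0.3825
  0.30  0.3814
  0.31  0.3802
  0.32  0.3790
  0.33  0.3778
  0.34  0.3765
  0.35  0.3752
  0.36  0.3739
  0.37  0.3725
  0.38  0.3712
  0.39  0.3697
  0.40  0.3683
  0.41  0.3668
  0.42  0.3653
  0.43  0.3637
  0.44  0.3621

T = 0.25;  σ√T = 0.2600
d₁ = [ln(462/442) + (0.046 − 0.028 + ½·0.52²)·0.25] / (σ√T) = (0.0443 + 0.0383) / 0.2600 = 0.3175 ≈ 0.32
√T = √0.25 = 0.5000
φ(d₁) = φ(0.32) = 0.3790
e^(−qT) = e^(−0.028·0.25) = 0.9930
vega = S·e^(−qT)·φ(d₁)·√T = 462·0.9930·0.3790·0.5000 = 86.9362

86.94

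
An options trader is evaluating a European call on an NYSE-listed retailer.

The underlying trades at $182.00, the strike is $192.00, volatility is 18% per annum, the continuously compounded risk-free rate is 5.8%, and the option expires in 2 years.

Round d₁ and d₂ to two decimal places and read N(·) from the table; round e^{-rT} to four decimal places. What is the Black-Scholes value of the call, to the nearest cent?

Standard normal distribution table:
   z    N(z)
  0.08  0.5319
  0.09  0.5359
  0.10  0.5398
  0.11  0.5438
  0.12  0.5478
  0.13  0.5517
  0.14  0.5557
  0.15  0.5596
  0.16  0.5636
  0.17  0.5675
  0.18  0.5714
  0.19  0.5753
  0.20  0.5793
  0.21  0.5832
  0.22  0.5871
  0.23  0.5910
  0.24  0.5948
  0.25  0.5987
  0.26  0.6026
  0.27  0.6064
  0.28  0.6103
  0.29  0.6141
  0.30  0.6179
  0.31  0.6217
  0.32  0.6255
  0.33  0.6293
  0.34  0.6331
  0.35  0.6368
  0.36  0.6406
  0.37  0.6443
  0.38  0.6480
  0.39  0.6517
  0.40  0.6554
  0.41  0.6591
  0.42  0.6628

σ√T = 0.18 × 1.4142 = 0.2546
d₁ = [ln(182/192) + (0.058 + 0.18²/2)·2] / 0.2546 = [-0.0535 + 0.1484] / 0.2546 = 0.3728 which rounds to 0.37
d₂ = d₁ − σ√T = 0.3728 − 0.2546 = 0.1183 which rounds to 0.12
e^(−rT) = e^(−0.058·2) = 0.8905
N(d₁) = N(0.37) = 0.6443;  N(d₂) = N(0.12) = 0.5478
C = 182·0.6443 − 192·0.8905·0.5478 = 117.2626 − 93.6607 = 23.6019

$23.60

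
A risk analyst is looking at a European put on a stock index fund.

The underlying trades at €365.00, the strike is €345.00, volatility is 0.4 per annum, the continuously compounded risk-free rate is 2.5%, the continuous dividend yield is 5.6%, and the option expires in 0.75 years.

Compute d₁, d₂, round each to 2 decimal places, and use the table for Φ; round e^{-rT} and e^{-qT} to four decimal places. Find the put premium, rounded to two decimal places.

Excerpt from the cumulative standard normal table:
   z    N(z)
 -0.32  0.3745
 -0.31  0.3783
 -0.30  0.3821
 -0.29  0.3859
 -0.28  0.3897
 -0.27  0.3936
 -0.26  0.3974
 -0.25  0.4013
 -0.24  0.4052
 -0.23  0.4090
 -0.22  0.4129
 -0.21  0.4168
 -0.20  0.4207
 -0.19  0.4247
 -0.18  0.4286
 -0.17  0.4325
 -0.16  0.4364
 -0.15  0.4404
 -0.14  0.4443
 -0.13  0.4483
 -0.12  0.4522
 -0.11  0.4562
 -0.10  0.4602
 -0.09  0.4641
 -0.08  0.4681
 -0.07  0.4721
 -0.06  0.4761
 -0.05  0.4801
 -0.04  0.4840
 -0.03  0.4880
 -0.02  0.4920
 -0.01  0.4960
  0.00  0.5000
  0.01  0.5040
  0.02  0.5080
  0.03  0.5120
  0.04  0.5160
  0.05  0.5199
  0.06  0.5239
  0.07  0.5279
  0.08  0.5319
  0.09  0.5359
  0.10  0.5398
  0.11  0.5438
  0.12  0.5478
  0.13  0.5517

σ√T = 0.4 × 0.8660 = 0.3464
ln(S/K) + (r − q + σ²/2)T = ln(365/345) + (0.025 − 0.056 + 0.4²/2)·0.75 = 0.0564 + 0.0368 = 0.0931
d₁ = 0.0931 / 0.3464 = 0.2688 → 0.27
d₂ = d₁ − σ√T = 0.2688 − 0.3464 = -0.0776 → -0.08
e^(−qT) = e^(−0.056·0.75) = 0.9589;  e^(−rT) = e^(−0.025·0.75) = 0.9814
N(−d₂) = N(0.08) = 0.5319;  N(−d₁) = N(-0.27) = 0.3936
P = 345·0.9814·0.5319 − 365·0.9589·0.3936 = 180.0923 − 137.7594 = 42.3329

€42.33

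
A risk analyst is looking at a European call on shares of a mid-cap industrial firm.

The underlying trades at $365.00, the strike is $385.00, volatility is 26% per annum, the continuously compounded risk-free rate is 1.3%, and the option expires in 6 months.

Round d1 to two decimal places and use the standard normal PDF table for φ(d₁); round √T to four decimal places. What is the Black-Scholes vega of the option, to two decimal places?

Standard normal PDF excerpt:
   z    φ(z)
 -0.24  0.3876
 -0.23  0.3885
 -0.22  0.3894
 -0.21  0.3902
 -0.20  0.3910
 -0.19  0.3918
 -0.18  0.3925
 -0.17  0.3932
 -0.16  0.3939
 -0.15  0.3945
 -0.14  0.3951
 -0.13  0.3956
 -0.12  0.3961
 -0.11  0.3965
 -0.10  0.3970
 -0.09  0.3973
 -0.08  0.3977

101.66

T = 0.5;  σ√T = 0.1838
d₁ = [ln(365/385) + (0.013 + 0.26²/2)·0.5] / 0.1838 = [-0.0533 + 0.0234] / 0.1838 = -0.1629 ⇒ -0.16
√T = √0.5 = 0.7071
φ(d₁) = φ(-0.16) = 0.3939
vega = S·φ(d₁)·√T = 365·0.3939·0.7071 = 101.6622
(Call and put vega coincide under Black-Scholes.)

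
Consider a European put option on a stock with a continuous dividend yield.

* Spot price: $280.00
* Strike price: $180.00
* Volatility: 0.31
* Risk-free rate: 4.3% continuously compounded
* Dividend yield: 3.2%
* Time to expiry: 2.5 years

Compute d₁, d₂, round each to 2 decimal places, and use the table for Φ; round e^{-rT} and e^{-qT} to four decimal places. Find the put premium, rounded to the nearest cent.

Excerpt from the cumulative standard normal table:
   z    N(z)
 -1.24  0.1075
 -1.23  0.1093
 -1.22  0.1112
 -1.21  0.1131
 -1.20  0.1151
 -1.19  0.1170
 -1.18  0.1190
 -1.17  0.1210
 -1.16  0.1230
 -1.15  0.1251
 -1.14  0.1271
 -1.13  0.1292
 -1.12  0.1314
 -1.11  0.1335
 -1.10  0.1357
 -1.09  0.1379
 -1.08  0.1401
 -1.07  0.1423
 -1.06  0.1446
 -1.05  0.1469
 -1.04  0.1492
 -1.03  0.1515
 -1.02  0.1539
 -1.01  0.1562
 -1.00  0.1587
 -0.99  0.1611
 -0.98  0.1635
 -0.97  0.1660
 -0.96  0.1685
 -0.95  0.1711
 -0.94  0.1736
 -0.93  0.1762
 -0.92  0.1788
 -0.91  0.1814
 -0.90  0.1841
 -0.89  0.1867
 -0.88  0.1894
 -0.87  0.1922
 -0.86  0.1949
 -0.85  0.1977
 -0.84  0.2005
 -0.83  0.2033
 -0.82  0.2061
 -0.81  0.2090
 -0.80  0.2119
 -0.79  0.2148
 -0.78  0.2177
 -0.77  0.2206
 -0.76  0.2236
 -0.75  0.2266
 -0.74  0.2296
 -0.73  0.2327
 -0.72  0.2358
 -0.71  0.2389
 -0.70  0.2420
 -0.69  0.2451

T = 2.5;  σ√T = 0.4902
d₁ = [ln(280/180) + (0.043 − 0.032 + 0.31²/2)·2.5] / 0.4902 = [0.4418 + 0.1476] / 0.4902 = 1.2026 ≈ 1.20
d₂ = d₁ − σ√T = 1.2026 − 0.4902 = 0.7124 ≈ 0.71
exp(−qT) = exp(−0.032·2.5) = 0.9231;  exp(−rT) = exp(−0.043·2.5) = 0.8981
N(−d₂) = N(-0.71) = 0.2389;  N(−d₁) = N(-1.20) = 0.1151
P = 180·0.8981·0.2389 − 280·0.9231·0.1151 = 38.6201 − 29.7497 = 8.8704

$8.87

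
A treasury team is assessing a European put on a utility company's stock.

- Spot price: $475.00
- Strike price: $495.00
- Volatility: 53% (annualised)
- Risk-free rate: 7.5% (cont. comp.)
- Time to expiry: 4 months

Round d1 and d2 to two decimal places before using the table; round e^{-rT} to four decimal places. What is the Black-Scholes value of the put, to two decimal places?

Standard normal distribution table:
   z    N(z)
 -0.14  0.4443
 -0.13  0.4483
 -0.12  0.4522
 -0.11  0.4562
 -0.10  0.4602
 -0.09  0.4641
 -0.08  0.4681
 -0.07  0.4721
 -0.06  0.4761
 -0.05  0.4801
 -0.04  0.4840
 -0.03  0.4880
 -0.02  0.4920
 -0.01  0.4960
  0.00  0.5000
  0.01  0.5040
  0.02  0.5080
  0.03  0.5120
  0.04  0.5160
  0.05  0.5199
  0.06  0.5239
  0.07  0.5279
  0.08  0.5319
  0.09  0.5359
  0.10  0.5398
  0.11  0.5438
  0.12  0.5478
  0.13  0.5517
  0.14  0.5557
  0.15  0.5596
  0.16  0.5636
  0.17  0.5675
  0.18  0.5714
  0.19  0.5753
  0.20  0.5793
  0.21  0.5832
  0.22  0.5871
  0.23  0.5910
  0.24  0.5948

$62.96

σ√T = 0.53·√0.3333 = 0.3060
d₁ = [ln(475/495) + (0.075 + 0.53²/2)·0.3333] / 0.3060 = [-0.0412 + 0.0718] / 0.3060 = 0.0999 ≈ 0.10
d₂ = d₁ − σ√T = 0.0999 − 0.3060 = -0.2061 ≈ -0.21
exp(−rT) = exp(−0.075·0.3333) = 0.9753
P = 495·0.9753·N(0.21) − 475·N(-0.10) = 495·0.9753·0.5832 − 475·0.4602 = 281.5535 − 218.5950 = 62.9585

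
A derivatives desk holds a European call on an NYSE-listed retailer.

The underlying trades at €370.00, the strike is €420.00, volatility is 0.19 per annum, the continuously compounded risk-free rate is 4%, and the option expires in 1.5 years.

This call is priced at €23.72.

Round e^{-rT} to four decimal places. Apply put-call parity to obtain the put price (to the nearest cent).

€49.28

e^(−rT) = e^(−0.04·1.5) = 0.9418
Put-call parity: C − P = S − K·e^(−rT) = 370 − 420·0.9418 = 370 − 395.5560 = -25.5560
P = C − (C − P) = 23.72 − (-25.5560) = 49.2760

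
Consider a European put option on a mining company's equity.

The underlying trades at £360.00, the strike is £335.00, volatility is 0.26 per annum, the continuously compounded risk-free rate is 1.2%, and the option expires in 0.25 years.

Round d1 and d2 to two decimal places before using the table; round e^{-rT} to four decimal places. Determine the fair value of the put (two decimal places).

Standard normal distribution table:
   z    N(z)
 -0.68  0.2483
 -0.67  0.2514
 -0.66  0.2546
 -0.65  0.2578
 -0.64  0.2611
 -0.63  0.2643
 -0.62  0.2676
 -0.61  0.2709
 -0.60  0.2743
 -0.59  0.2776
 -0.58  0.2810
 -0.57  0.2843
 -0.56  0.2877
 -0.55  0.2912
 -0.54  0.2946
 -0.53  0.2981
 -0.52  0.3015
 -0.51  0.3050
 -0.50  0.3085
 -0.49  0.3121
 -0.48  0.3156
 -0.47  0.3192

£7.87

σ√T = 0.26·√0.25 = 0.1300
d₁ = [ln(360/335) + (0.012 + 0.26²/2)·0.25] / 0.1300 = [0.0720 + 0.0115] / 0.1300 = 0.6417 ≈ 0.64
d₂ = d₁ − σ√T = 0.6417 − 0.1300 = 0.5117 ≈ 0.51
exp(−rT) = exp(−0.012·0.25) = 0.9970
N(−d₂) = N(-0.51) = 0.3050;  N(−d₁) = N(-0.64) = 0.2611
P = 335·0.9970·0.3050 − 360·0.2611 = 101.8685 − 93.9960 = 7.8725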